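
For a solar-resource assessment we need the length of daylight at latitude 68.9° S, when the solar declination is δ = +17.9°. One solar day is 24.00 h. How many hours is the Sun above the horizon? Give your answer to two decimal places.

cos h₀ = −tan ϕ · tan δ = −tan(-68.9°) × tan(+17.900°) = 0.8371, so h₀ = 0.5789 rad = 33.17°.
Daylight = 2h₀/(2π) × 24.00 h = (0.5789/π) × 24.00 = 4.42 h.

4.42 h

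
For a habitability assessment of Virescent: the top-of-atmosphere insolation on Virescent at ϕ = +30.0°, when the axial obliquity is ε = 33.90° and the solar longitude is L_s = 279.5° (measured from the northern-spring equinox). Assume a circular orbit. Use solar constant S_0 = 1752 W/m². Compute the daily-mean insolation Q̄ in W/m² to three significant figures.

Q̄ ≈ 192 W/m²

Solar declination: sin δ = sin ε · sin L_s = sin 33.90° × sin 279.5° = -0.55010, so δ = -33.374°.
cos h₀ = −tan(+30.0°) tan(-33.374°) = 0.3803, h₀ = 1.1807 rad.
Bracket: h₀ sin ϕ sin δ + cos ϕ cos δ sin h₀ = 1.1807×0.50000×-0.55010 + 0.86603×0.83510×0.92486 = -0.324752 + 0.668879 = 0.344127.
Q̄ = (S_0/π) × [bracket] = (1752/π) × 0.344127 = 191.9 W/m².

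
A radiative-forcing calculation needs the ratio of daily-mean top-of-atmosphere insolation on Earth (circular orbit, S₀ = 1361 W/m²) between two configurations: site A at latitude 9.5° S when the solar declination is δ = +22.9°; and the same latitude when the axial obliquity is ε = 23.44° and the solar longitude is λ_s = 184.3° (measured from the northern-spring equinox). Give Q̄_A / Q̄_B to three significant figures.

Q̄_A / Q̄_B ≈ 0.815

— Configuration A (φ=-9.5°):
cos H₀ = −tan(-9.5°) tan(+22.900°) = 0.0707, H₀ = 1.5000 rad.
Bracket: H₀ sin φ sin δ + cos φ cos δ sin H₀ = 1.5000×-0.16505×0.38912 + 0.98629×0.92119×0.99750 = -0.096336 + 0.906289 = 0.809953.
Q̄ = (S₀/π) × [bracket] = (1361/π) × 0.809953 = 350.89 W/m².
— Configuration B (φ=-9.5°):
Solar declination: sin δ = sin ε · sin λ_s = sin 23.44° × sin 184.3° = -0.02983, so δ = -1.709°.
cos H₀ = −tan(-9.5°) tan(-1.709°) = -0.0050, H₀ = 1.5758 rad.
Bracket: H₀ sin φ sin δ + cos φ cos δ sin H₀ = 1.5758×-0.16505×-0.02983 + 0.98629×0.99956×0.99999 = 0.007758 + 0.985846 = 0.993604.
Q̄ = (S₀/π) × [bracket] = (1361/π) × 0.993604 = 430.45 W/m².
Ratio Q̄_A / Q̄_B = 350.89 / 430.45 = 0.8152.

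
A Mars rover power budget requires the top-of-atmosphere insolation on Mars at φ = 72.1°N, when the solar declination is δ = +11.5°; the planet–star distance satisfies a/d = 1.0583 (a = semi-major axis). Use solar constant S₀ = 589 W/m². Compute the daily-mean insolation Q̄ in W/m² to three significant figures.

Q̄ ≈ 139 W/m²

cos H₀ = −tan(+72.1°) tan(+11.500°) = -0.6299, H₀ = 2.2522 rad.
Bracket: H₀ sin φ sin δ + cos φ cos δ sin H₀ = 2.2522×0.95159×0.19937 + 0.30736×0.97992×0.77668 = 0.427284 + 0.233927 = 0.661211.
Inverse-square distance factor (a/d)² = 1.0583² = 1.119999.
Q̄ = (S₀/π) × 1.119999 × [bracket] = (589/π) × 1.119999 × 0.661211 = 138.8 W/m².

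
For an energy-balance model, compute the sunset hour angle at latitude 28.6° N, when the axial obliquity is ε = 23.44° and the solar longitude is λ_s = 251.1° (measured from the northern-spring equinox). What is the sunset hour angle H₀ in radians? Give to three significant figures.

H₀ = 1.35 rad

Solar declination: sin δ = sin ε · sin λ_s = sin 23.44° × sin 251.1° = -0.37634, so δ = -22.107°.
cos H₀ = −tan φ · tan δ = −tan(+28.6°) × tan(-22.107°) = 0.2215, so H₀ = 1.3475 rad = 77.20°.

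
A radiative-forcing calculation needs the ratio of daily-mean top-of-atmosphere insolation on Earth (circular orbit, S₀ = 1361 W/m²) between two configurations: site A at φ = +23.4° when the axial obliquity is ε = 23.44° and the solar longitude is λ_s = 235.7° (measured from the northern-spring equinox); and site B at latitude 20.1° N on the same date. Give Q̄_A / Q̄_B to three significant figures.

— Configuration A (φ=+23.4°):
Solar declination: sin δ = sin ε · sin λ_s = sin 23.44° × sin 235.7° = -0.32861, so δ = -19.185°.
cos H₀ = −tan(+23.4°) tan(-19.185°) = 0.1506, H₀ = 1.4197 rad.
Bracket: H₀ sin φ sin δ + cos φ cos δ sin H₀ = 1.4197×0.39715×-0.32861 + 0.91775×0.94446×0.98860 = -0.185281 + 0.856897 = 0.671616.
Q̄ = (S₀/π) × [bracket] = (1361/π) × 0.671616 = 290.96 W/m².
— Configuration B (φ=+20.1°):
cos H₀ = −tan(+20.1°) tan(-19.185°) = 0.1273, H₀ = 1.4431 rad.
Bracket: H₀ sin φ sin δ + cos φ cos δ sin H₀ = 1.4431×0.34366×-0.32861 + 0.93909×0.94446×0.99186 = -0.162969 + 0.879713 = 0.716744.
Q̄ = (S₀/π) × [bracket] = (1361/π) × 0.716744 = 310.51 W/m².
Ratio Q̄_A / Q̄_B = 290.96 / 310.51 = 0.9370.

Q̄_A / Q̄_B ≈ 0.937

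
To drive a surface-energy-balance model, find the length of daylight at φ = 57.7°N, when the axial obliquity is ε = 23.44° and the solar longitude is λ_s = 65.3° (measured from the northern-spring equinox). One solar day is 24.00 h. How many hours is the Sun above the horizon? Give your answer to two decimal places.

17.04 h

Solar declination: sin δ = sin ε · sin λ_s = sin 23.44° × sin 65.3° = 0.36139, so δ = +21.186°.
cos H₀ = −tan φ · tan δ = −tan(+57.7°) × tan(+21.186°) = -0.6131, so H₀ = 2.2308 rad = 127.81°.
Daylight = 2H₀/(2π) × 24.00 h = (2.2308/π) × 24.00 = 17.04 h.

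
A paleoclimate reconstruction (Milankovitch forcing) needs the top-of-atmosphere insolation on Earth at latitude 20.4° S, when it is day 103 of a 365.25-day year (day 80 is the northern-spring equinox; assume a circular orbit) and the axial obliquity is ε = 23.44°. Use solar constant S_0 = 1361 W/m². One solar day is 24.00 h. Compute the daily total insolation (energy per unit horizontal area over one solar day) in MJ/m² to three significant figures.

Solar longitude: L_s = 360° × (103 − 80)/365.25 = 22.669°.
sin δ = sin 23.44° × sin 22.669° = 0.15331, so δ = +8.819°.
cos h₀ = −tan(-20.4°) tan(+8.819°) = 0.0577, h₀ = 1.5131 rad.
Bracket: h₀ sin ϕ sin δ + cos ϕ cos δ sin h₀ = 1.5131×-0.34857×0.15331 + 0.93728×0.98818×0.99833 = -0.080859 + 0.924655 = 0.843796.
Q̄ = (S_0/π) × [bracket] = (1361/π) × 0.843796 = 365.55 W/m².
Daily total = Q̄ × 24.00 h × 3600 s/h = 365.55 × 24.00 × 3600 / 10⁶ = 31.58 MJ/m².

31.6 MJ/m²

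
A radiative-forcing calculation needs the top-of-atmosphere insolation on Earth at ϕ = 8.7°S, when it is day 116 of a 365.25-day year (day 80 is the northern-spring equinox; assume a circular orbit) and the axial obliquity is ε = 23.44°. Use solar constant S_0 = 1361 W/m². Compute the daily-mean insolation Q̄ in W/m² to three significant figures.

Solar longitude: L_s = 360° × (116 − 80)/365.25 = 35.483°.
sin δ = sin 23.44° × sin 35.483° = 0.23090, so δ = +13.350°.
cos h₀ = −tan(-8.7°) tan(+13.350°) = 0.0363, h₀ = 1.5345 rad.
Bracket: h₀ sin ϕ sin δ + cos ϕ cos δ sin h₀ = 1.5345×-0.15126×0.23090 + 0.98849×0.97298×0.99934 = -0.053594 + 0.961146 = 0.907552.
Q̄ = (S_0/π) × [bracket] = (1361/π) × 0.907552 = 393.2 W/m².

Q̄ ≈ 393 W/m²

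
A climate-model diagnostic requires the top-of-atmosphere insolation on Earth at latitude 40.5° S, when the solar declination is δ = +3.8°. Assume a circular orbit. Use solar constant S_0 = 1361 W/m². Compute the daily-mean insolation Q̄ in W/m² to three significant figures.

Q̄ ≈ 300 W/m²

cos h₀ = −tan(-40.5°) tan(+3.800°) = 0.0567, h₀ = 1.5140 rad.
Bracket: h₀ sin ϕ sin δ + cos ϕ cos δ sin h₀ = 1.5140×-0.64945×0.06627 + 0.76041×0.99780×0.99839 = -0.065161 + 0.757516 = 0.692355.
Q̄ = (S_0/π) × [bracket] = (1361/π) × 0.692355 = 299.9 W/m².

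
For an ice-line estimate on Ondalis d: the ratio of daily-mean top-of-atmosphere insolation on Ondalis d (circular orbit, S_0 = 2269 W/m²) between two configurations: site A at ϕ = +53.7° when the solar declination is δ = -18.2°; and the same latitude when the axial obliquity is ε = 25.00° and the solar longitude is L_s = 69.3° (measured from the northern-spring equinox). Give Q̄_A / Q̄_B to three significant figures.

— Configuration A (ϕ=+53.7°):
cos h₀ = −tan(+53.7°) tan(-18.200°) = 0.4476, h₀ = 1.1067 rad.
Bracket: h₀ sin ϕ sin δ + cos ϕ cos δ sin h₀ = 1.1067×0.80593×-0.31233 + 0.59201×0.94997×0.89424 = -0.278574 + 0.502913 = 0.224339.
Q̄ = (S_0/π) × [bracket] = (2269/π) × 0.224339 = 162.03 W/m².
— Configuration B (ϕ=+53.7°):
Solar declination: sin δ = sin ε · sin L_s = sin 25.00° × sin 69.3° = 0.39534, so δ = +23.287°.
cos h₀ = −tan(+53.7°) tan(+23.287°) = -0.5859, h₀ = 2.1968 rad.
Bracket: h₀ sin ϕ sin δ + cos ϕ cos δ sin h₀ = 2.1968×0.80593×0.39534 + 0.59201×0.91854×0.81037 = 0.699936 + 0.440667 = 1.140603.
Q̄ = (S_0/π) × [bracket] = (2269/π) × 1.140603 = 823.79 W/m².
Ratio Q̄_A / Q̄_B = 162.03 / 823.79 = 0.1967.

Q̄_A / Q̄_B ≈ 0.197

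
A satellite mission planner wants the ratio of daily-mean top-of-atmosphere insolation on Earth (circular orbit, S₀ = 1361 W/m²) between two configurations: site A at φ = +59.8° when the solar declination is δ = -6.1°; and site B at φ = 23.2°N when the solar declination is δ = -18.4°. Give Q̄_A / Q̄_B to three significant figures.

Q̄_A / Q̄_B ≈ 0.531

— Configuration A (φ=+59.8°):
cos H₀ = −tan(+59.8°) tan(-6.100°) = 0.1836, H₀ = 1.3861 rad.
Bracket: H₀ sin φ sin δ + cos φ cos δ sin H₀ = 1.3861×0.86427×-0.10626 + 0.50302×0.99434×0.98300 = -0.127296 + 0.491670 = 0.364374.
Q̄ = (S₀/π) × [bracket] = (1361/π) × 0.364374 = 157.85 W/m².
— Configuration B (φ=+23.2°):
cos H₀ = −tan(+23.2°) tan(-18.400°) = 0.1426, H₀ = 1.4277 rad.
Bracket: H₀ sin φ sin δ + cos φ cos δ sin H₀ = 1.4277×0.39394×-0.31565 + 0.91914×0.94888×0.98978 = -0.177530 + 0.863240 = 0.685710.
Q̄ = (S₀/π) × [bracket] = (1361/π) × 0.685710 = 297.06 W/m².
Ratio Q̄_A / Q̄_B = 157.85 / 297.06 = 0.5314.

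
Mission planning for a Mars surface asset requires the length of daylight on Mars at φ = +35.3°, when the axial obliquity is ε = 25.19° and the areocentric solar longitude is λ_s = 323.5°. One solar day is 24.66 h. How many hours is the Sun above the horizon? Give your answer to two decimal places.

10.87 h

sin δ = sin 25.19° × sin 323.5° = -0.25317, so δ = -14.665°.
cos H₀ = −tan φ · tan δ = −tan(+35.3°) × tan(-14.665°) = 0.1853, so H₀ = 1.3844 rad = 79.32°.
Daylight = 2H₀/(2π) × 24.66 h = (1.3844/π) × 24.66 = 10.87 h.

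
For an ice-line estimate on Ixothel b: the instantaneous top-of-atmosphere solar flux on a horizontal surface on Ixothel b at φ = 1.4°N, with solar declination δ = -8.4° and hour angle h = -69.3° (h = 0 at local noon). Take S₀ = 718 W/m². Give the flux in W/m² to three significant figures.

cos θ_z = sin φ sin δ + cos φ cos δ cos h = -0.003569 + 0.349578 = 0.346009.
Flux = S₀ · cos θ_z = 718 × 0.346009 = 248.4 W/m².

248 W/m²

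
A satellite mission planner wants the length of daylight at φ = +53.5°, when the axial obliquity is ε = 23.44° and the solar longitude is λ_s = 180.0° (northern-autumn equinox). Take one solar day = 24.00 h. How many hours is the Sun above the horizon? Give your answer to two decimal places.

12.00 h

Solar declination: sin δ = sin ε · sin λ_s = sin 23.44° × sin 180.0° = 0.00000, so δ = +0.000°.
cos H₀ = −tan φ · tan δ = −tan(+53.5°) × tan(+0.000°) = -0.0000, so H₀ = 1.5708 rad = 90.00°.
Daylight = 2H₀/(2π) × 24.00 h = (1.5708/π) × 24.00 = 12.00 h.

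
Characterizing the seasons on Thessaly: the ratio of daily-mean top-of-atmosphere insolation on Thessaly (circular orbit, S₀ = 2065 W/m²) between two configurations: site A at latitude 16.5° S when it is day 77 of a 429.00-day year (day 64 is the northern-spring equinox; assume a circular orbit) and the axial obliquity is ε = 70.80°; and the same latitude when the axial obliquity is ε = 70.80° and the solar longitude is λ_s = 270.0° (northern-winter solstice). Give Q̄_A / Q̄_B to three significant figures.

— Configuration A (φ=-16.5°):
Solar longitude: λ_s = 360° × (77 − 64)/429.00 = 10.909°.
sin δ = sin 70.80° × sin 10.909° = 0.17872, so δ = +10.295°.
cos H₀ = −tan(-16.5°) tan(+10.295°) = 0.0538, H₀ = 1.5170 rad.
Bracket: H₀ sin φ sin δ + cos φ cos δ sin H₀ = 1.5170×-0.28402×0.17872 + 0.95882×0.98390×0.99855 = -0.077003 + 0.942015 = 0.865012.
Q̄ = (S₀/π) × [bracket] = (2065/π) × 0.865012 = 568.58 W/m².
— Configuration B (φ=-16.5°):
Solar declination: sin δ = sin ε · sin λ_s = sin 70.80° × sin 270.0° = -0.94438, so δ = -70.800°.
cos H₀ = −tan(-16.5°) tan(-70.800°) = -0.8506, H₀ = 2.5879 rad.
Bracket: H₀ sin φ sin δ + cos φ cos δ sin H₀ = 2.5879×-0.28402×-0.94438 + 0.95882×0.32887×0.52580 = 0.694134 + 0.165799 = 0.859933.
Q̄ = (S₀/π) × [bracket] = (2065/π) × 0.859933 = 565.24 W/m².
Ratio Q̄_A / Q̄_B = 568.58 / 565.24 = 1.006.

Q̄_A / Q̄_B ≈ 1.01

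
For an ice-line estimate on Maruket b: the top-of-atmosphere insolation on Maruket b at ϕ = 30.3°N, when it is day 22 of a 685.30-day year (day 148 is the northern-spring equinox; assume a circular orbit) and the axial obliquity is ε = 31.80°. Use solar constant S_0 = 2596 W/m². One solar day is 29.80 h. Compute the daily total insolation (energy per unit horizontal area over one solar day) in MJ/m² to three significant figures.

36.7 MJ/m²

Solar longitude: L_s = 360° × (22 − 148)/685.30 = -66.190°, i.e. -66.190° + 360° = 293.810°.
sin δ = sin 31.80° × sin 293.810° = -0.48211, so δ = -28.823°.
cos h₀ = −tan(+30.3°) tan(-28.823°) = 0.3216, h₀ = 1.2434 rad.
Bracket: h₀ sin ϕ sin δ + cos ϕ cos δ sin h₀ = 1.2434×0.50453×-0.48211 + 0.86340×0.87611×0.94689 = -0.302443 + 0.716259 = 0.413816.
Q̄ = (S_0/π) × [bracket] = (2596/π) × 0.413816 = 341.95 W/m².
Daily total = Q̄ × 29.80 h × 3600 s/h = 341.95 × 29.80 × 3600 / 10⁶ = 36.68 MJ/m².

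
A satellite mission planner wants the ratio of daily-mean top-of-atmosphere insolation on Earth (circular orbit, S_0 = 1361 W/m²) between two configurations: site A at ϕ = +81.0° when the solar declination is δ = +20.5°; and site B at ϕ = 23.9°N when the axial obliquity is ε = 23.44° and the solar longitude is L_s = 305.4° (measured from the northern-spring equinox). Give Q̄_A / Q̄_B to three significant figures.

— Configuration A (ϕ=+81.0°):
cos h₀ = −tan(+81.0°) tan(+20.500°) = -2.3606 ≤ −1 ⇒ polar day, h₀ = π.
Bracket: h₀ sin ϕ sin δ + cos ϕ cos δ sin h₀ = 3.1416×0.98769×0.35021 + 0.15643×0.93667×0.00000 = 1.086676 + 0.000000 = 1.086676.
Q̄ = (S_0/π) × [bracket] = (1361/π) × 1.086676 = 470.77 W/m².
— Configuration B (ϕ=+23.9°):
Solar declination: sin δ = sin ε · sin L_s = sin 23.44° × sin 305.4° = -0.32425, so δ = -18.920°.
cos h₀ = −tan(+23.9°) tan(-18.920°) = 0.1519, h₀ = 1.4183 rad.
Bracket: h₀ sin ϕ sin δ + cos ϕ cos δ sin h₀ = 1.4183×0.40514×-0.32425 + 0.91425×0.94597×0.98840 = -0.186317 + 0.854821 = 0.668504.
Q̄ = (S_0/π) × [bracket] = (1361/π) × 0.668504 = 289.61 W/m².
Ratio Q̄_A / Q̄_B = 470.77 / 289.61 = 1.626.

Q̄_A / Q̄_B ≈ 1.63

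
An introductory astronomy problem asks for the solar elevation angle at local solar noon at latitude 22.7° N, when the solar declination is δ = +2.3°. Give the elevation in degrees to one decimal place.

At local noon the hour angle is zero, so the zenith angle equals |ϕ − δ| = |+22.7° − (+2.300°)| = 20.400°.
Elevation = 90° − 20.400° = 69.6°.

69.6°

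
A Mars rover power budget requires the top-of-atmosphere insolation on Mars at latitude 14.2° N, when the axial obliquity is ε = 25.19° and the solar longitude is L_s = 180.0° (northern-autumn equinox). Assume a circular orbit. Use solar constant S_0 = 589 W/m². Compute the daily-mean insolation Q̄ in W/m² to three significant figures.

Solar declination: sin δ = sin ε · sin L_s = sin 25.19° × sin 180.0° = 0.00000, so δ = +0.000°.
cos h₀ = −tan(+14.2°) tan(+0.000°) = -0.0000, h₀ = 1.5708 rad.
Bracket: h₀ sin ϕ sin δ + cos ϕ cos δ sin h₀ = 1.5708×0.24531×0.00000 + 0.96945×1.00000×1.00000 = 0.000000 + 0.969450 = 0.969450.
Q̄ = (S_0/π) × [bracket] = (589/π) × 0.969450 = 181.8 W/m².

Q̄ ≈ 182 W/m²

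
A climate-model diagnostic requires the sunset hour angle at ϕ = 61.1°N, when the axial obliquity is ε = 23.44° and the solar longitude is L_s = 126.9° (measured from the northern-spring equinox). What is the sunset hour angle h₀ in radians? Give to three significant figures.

Solar declination: sin δ = sin ε · sin L_s = sin 23.44° × sin 126.9° = 0.31811, so δ = +18.548°.
cos h₀ = −tan ϕ · tan δ = −tan(+61.1°) × tan(+18.548°) = -0.6078, so h₀ = 2.2241 rad = 127.43°.

h₀ = 2.22 rad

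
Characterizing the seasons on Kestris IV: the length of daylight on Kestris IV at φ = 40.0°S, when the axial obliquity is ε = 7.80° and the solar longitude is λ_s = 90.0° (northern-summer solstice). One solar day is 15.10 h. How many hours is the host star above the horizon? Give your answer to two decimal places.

7.00 h

Solar declination: sin δ = sin ε · sin λ_s = sin 7.80° × sin 90.0° = 0.13572, so δ = +7.800°.
cos H₀ = −tan φ · tan δ = −tan(-40.0°) × tan(+7.800°) = 0.1149, so H₀ = 1.4556 rad = 83.40°.
Daylight = 2H₀/(2π) × 15.10 h = (1.4556/π) × 15.10 = 7.00 h.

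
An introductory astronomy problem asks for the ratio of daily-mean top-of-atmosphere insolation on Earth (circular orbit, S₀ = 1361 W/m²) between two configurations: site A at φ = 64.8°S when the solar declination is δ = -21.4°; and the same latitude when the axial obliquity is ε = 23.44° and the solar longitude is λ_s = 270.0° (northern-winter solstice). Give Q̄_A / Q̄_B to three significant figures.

Q̄_A / Q̄_B ≈ 0.933

— Configuration A (φ=-64.8°):
cos H₀ = −tan(-64.8°) tan(-21.400°) = -0.8328, H₀ = 2.5550 rad.
Bracket: H₀ sin φ sin δ + cos φ cos δ sin H₀ = 2.5550×-0.90483×-0.36488 + 0.42578×0.93106×0.55354 = 0.843544 + 0.219438 = 1.062982.
Q̄ = (S₀/π) × [bracket] = (1361/π) × 1.062982 = 460.50 W/m².
— Configuration B (φ=-64.8°):
Solar declination: sin δ = sin ε · sin λ_s = sin 23.44° × sin 270.0° = -0.39779, so δ = -23.440°.
cos H₀ = −tan(-64.8°) tan(-23.440°) = -0.9214, H₀ = 2.7424 rad.
Bracket: H₀ sin φ sin δ + cos φ cos δ sin H₀ = 2.7424×-0.90483×-0.39779 + 0.42578×0.91748×0.38867 = 0.987078 + 0.151832 = 1.138910.
Q̄ = (S₀/π) × [bracket] = (1361/π) × 1.138910 = 493.40 W/m².
Ratio Q̄_A / Q̄_B = 460.50 / 493.40 = 0.9333.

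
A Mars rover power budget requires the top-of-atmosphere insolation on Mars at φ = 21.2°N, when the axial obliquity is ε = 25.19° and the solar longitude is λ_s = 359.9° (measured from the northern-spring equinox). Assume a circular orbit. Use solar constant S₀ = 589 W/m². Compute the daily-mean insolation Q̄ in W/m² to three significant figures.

Q̄ ≈ 175 W/m²

Solar declination: sin δ = sin ε · sin λ_s = sin 25.19° × sin 359.9° = -0.00074, so δ = -0.043°.
cos H₀ = −tan(+21.2°) tan(-0.043°) = 0.0003, H₀ = 1.5705 rad.
Bracket: H₀ sin φ sin δ + cos φ cos δ sin H₀ = 1.5705×0.36162×-0.00074 + 0.93232×1.00000×1.00000 = -0.000420 + 0.932320 = 0.931900.
Q̄ = (S₀/π) × [bracket] = (589/π) × 0.931900 = 174.7 W/m².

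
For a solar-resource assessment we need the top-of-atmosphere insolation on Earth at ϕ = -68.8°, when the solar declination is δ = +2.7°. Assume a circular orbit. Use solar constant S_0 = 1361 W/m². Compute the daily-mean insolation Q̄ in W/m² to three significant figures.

Q̄ ≈ 128 W/m²

cos h₀ = −tan(-68.8°) tan(+2.700°) = 0.1216, h₀ = 1.4489 rad.
Bracket: h₀ sin ϕ sin δ + cos ϕ cos δ sin h₀ = 1.4489×-0.93232×0.04711 + 0.36162×0.99889×0.99258 = -0.063638 + 0.358538 = 0.294900.
Q̄ = (S_0/π) × [bracket] = (1361/π) × 0.294900 = 127.8 W/m².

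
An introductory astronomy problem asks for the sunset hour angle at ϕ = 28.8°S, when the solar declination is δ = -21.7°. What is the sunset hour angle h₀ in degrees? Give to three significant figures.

cos h₀ = −tan ϕ · tan δ = −tan(-28.8°) × tan(-21.700°) = -0.2188, so h₀ = 1.7914 rad = 102.64°.

h₀ = 103°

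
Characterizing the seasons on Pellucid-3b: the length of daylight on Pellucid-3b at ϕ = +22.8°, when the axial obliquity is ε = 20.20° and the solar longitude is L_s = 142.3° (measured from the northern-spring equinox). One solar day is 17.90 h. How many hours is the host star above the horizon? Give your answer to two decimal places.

Solar declination: sin δ = sin ε · sin L_s = sin 20.20° × sin 142.3° = 0.21116, so δ = +12.190°.
cos h₀ = −tan ϕ · tan δ = −tan(+22.8°) × tan(+12.190°) = -0.0908, so h₀ = 1.6617 rad = 95.21°.
Daylight = 2h₀/(2π) × 17.90 h = (1.6617/π) × 17.90 = 9.47 h.

9.47 h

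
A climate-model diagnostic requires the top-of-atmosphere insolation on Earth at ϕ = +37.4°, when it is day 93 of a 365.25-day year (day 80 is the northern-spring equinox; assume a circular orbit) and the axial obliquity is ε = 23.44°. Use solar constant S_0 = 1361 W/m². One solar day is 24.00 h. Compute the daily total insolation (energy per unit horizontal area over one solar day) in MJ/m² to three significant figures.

Solar longitude: L_s = 360° × (93 − 80)/365.25 = 12.813°.
sin δ = sin 23.44° × sin 12.813° = 0.08822, so δ = +5.061°.
cos h₀ = −tan(+37.4°) tan(+5.061°) = -0.0677, h₀ = 1.6386 rad.
Bracket: h₀ sin ϕ sin δ + cos ϕ cos δ sin h₀ = 1.6386×0.60738×0.08822 + 0.79441×0.99610×0.99770 = 0.087801 + 0.789492 = 0.877293.
Q̄ = (S_0/π) × [bracket] = (1361/π) × 0.877293 = 380.06 W/m².
Daily total = Q̄ × 24.00 h × 3600 s/h = 380.06 × 24.00 × 3600 / 10⁶ = 32.84 MJ/m².

32.8 MJ/m²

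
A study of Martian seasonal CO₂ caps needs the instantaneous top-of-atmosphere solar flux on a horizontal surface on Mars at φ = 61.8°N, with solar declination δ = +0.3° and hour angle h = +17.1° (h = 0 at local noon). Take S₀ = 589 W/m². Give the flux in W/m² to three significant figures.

cos θ_z = sin φ sin δ + cos φ cos δ cos h = 0.004614 + 0.451655 = 0.456269.
Flux = S₀ · cos θ_z = 589 × 0.456269 = 268.7 W/m².

269 W/m²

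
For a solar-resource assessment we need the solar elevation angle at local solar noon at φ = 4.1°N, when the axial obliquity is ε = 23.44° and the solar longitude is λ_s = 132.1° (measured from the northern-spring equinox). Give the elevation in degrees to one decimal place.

Solar declination: sin δ = sin ε · sin λ_s = sin 23.44° × sin 132.1° = 0.29515, so δ = +17.166°.
At local noon the hour angle is zero, so the zenith angle equals |φ − δ| = |+4.1° − (+17.166°)| = 13.066°.
Elevation = 90° − 13.066° = 76.9°.

76.9°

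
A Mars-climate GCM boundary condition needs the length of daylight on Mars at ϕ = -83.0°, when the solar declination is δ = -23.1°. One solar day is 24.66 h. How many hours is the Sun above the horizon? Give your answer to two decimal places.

24.66 h

Sunrise equation: cos h₀ = −tan ϕ · tan δ = -3.4739 ≤ −1, so the Sun never sets (polar day) and h₀ = π.
Daylight = 2h₀/(2π) × 24.66 h = (3.1416/π) × 24.66 = 24.66 h.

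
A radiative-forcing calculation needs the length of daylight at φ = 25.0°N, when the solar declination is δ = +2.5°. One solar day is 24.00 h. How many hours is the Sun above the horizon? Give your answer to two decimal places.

cos H₀ = −tan φ · tan δ = −tan(+25.0°) × tan(+2.500°) = -0.0204, so H₀ = 1.5912 rad = 91.17°.
Daylight = 2H₀/(2π) × 24.00 h = (1.5912/π) × 24.00 = 12.16 h.

12.16 h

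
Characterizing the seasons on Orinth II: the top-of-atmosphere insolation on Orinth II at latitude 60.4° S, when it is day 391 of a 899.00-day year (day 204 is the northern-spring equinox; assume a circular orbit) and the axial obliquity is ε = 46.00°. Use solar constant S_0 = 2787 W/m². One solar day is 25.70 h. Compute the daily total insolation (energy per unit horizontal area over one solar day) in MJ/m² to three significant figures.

Solar longitude: L_s = 360° × (391 − 204)/899.00 = 74.883°.
sin δ = sin 46.00° × sin 74.883° = 0.69445, so δ = +43.983°.
cos h₀ = −tan(-60.4°) tan(+43.983°) = 1.6989 ≥ 1 ⇒ polar night, h₀ = 0 and Q̄ = 0.
Daily total = Q̄ × 25.70 h × 3600 s/h = 0.00 MJ/m².

0.00 MJ/m²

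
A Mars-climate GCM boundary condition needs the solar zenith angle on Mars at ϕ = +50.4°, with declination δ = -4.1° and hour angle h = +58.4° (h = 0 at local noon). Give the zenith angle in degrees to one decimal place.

cos θ_z = sin ϕ sin δ + cos ϕ cos δ cos h = -0.055090 + 0.333146 = 0.278056.
θ_z = arccos(0.278056) = 73.9°.

θ_z = 73.9°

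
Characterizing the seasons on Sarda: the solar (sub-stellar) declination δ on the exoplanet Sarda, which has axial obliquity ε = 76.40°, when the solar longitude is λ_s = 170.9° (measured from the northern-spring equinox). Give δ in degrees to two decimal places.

δ = +8.84°

sin δ = sin ε · sin λ_s = sin 76.40° × sin 170.9° = 0.153723.
δ = arcsin(0.153723) = +8.84°.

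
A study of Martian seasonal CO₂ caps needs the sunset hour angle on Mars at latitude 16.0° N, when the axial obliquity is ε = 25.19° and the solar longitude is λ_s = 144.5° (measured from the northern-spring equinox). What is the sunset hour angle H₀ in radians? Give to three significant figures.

Solar declination: sin δ = sin ε · sin λ_s = sin 25.19° × sin 144.5° = 0.24716, so δ = +14.309°.
cos H₀ = −tan φ · tan δ = −tan(+16.0°) × tan(+14.309°) = -0.0731, so H₀ = 1.6440 rad = 94.19°.

H₀ = 1.64 rad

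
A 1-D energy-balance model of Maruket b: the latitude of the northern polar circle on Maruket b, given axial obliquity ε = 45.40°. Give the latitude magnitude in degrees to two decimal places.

The polar circle is the lowest latitude that experiences at least one full rotation of continuous daylight at the northern-summer solstice; it lies at |ϕ| = 90° − ε = 90° − 45.40° = 44.60°.

44.60°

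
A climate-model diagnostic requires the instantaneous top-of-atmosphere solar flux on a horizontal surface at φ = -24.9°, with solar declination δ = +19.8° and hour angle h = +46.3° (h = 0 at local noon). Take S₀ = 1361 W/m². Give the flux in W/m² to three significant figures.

608 W/m²

cos θ_z = sin φ sin δ + cos φ cos δ cos h = -0.142621 + 0.589613 = 0.446992.
Flux = S₀ · cos θ_z = 1361 × 0.446992 = 608.4 W/m².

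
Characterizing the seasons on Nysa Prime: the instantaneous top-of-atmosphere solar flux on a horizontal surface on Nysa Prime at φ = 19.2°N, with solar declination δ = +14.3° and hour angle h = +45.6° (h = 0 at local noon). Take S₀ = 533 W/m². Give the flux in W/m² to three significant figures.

385 W/m²

cos θ_z = sin φ sin δ + cos φ cos δ cos h = 0.081230 + 0.640273 = 0.721503.
Flux = S₀ · cos θ_z = 533 × 0.721503 = 384.6 W/m².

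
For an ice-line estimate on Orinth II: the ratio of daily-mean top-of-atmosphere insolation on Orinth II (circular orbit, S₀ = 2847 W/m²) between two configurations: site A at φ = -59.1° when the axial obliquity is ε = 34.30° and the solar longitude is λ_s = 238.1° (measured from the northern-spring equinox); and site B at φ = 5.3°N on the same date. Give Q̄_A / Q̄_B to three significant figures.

Q̄_A / Q̄_B ≈ 1.61

— Configuration A (φ=-59.1°):
Solar declination: sin δ = sin ε · sin λ_s = sin 34.30° × sin 238.1° = -0.47842, so δ = -28.582°.
cos H₀ = −tan(-59.1°) tan(-28.582°) = -0.9103, H₀ = 2.7148 rad.
Bracket: H₀ sin φ sin δ + cos φ cos δ sin H₀ = 2.7148×-0.85806×-0.47842 + 0.51354×0.87813×0.41391 = 1.114461 + 0.186655 = 1.301116.
Q̄ = (S₀/π) × [bracket] = (2847/π) × 1.301116 = 1179.1 W/m².
— Configuration B (φ=+5.3°):
cos H₀ = −tan(+5.3°) tan(-28.582°) = 0.0505, H₀ = 1.5202 rad.
Bracket: H₀ sin φ sin δ + cos φ cos δ sin H₀ = 1.5202×0.09237×-0.47842 + 0.99572×0.87813×0.99872 = -0.067180 + 0.873252 = 0.806072.
Q̄ = (S₀/π) × [bracket] = (2847/π) × 0.806072 = 730.49 W/m².
Ratio Q̄_A / Q̄_B = 1179.1 / 730.49 = 1.614.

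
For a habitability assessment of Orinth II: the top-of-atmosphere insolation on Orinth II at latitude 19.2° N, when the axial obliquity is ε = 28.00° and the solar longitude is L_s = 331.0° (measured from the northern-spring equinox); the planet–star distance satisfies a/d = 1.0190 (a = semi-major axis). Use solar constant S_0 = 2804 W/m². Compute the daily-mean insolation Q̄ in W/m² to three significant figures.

Solar declination: sin δ = sin ε · sin L_s = sin 28.00° × sin 331.0° = -0.22760, so δ = -13.156°.
cos h₀ = −tan(+19.2°) tan(-13.156°) = 0.0814, h₀ = 1.4893 rad.
Bracket: h₀ sin ϕ sin δ + cos ϕ cos δ sin h₀ = 1.4893×0.32887×-0.22760 + 0.94438×0.97375×0.99668 = -0.111475 + 0.916537 = 0.805062.
Inverse-square distance factor (a/d)² = 1.0190² = 1.038361.
Q̄ = (S_0/π) × 1.038361 × [bracket] = (2804/π) × 1.038361 × 0.805062 = 746.1 W/m².

Q̄ ≈ 746 W/m²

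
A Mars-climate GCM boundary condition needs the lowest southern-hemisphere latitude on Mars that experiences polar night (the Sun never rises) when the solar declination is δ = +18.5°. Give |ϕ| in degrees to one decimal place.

Polar night requires cos h₀ = −tan ϕ tan δ ≥ 1, i.e. tan ϕ tan δ ≤ −1.
The boundary is |tan ϕ| · |tan δ| = 1, so |ϕ| = 90° − |δ| = 90° − 18.5° = 71.5° in the southern hemisphere.

|ϕ| = 71.5°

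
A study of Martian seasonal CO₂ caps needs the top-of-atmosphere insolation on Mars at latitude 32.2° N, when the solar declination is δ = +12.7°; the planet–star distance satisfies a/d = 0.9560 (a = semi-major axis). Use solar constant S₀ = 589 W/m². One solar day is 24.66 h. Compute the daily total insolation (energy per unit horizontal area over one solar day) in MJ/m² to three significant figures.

15.5 MJ/m²

cos H₀ = −tan(+32.2°) tan(+12.700°) = -0.1419, H₀ = 1.7132 rad.
Bracket: H₀ sin φ sin δ + cos φ cos δ sin H₀ = 1.7132×0.53288×0.21985 + 0.84619×0.97553×0.98988 = 0.200708 + 0.817130 = 1.017838.
Inverse-square distance factor (a/d)² = 0.9560² = 0.913936.
Q̄ = (S₀/π) × 0.913936 × [bracket] = (589/π) × 0.913936 × 1.017838 = 174.41 W/m².
Daily total = Q̄ × 24.66 h × 3600 s/h = 174.41 × 24.66 × 3600 / 10⁶ = 15.48 MJ/m².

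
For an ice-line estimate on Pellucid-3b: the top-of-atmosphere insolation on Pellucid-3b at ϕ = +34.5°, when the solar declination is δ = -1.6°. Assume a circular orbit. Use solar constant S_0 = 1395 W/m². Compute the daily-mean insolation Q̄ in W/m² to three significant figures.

cos h₀ = −tan(+34.5°) tan(-1.600°) = 0.0192, h₀ = 1.5516 rad.
Bracket: h₀ sin ϕ sin δ + cos ϕ cos δ sin h₀ = 1.5516×0.56641×-0.02792 + 0.82413×0.99961×0.99982 = -0.024537 + 0.823660 = 0.799123.
Q̄ = (S_0/π) × [bracket] = (1395/π) × 0.799123 = 354.8 W/m².

Q̄ ≈ 355 W/m²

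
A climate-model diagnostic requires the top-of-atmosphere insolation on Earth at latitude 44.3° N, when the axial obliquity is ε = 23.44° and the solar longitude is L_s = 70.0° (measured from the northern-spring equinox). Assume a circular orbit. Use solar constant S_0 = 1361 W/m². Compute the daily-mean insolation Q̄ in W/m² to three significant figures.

Solar declination: sin δ = sin ε · sin L_s = sin 23.44° × sin 70.0° = 0.37380, so δ = +21.950°.
cos h₀ = −tan(+44.3°) tan(+21.950°) = -0.3933, h₀ = 1.9750 rad.
Bracket: h₀ sin ϕ sin δ + cos ϕ cos δ sin h₀ = 1.9750×0.69842×0.37380 + 0.71569×0.92751×0.91942 = 0.515612 + 0.610320 = 1.125932.
Q̄ = (S_0/π) × [bracket] = (1361/π) × 1.125932 = 487.8 W/m².

Q̄ ≈ 488 W/m²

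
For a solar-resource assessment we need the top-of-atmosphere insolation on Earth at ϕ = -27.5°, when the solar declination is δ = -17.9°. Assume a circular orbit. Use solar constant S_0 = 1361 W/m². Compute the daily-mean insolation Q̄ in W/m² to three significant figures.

cos h₀ = −tan(-27.5°) tan(-17.900°) = -0.1681, h₀ = 1.7397 rad.
Bracket: h₀ sin ϕ sin δ + cos ϕ cos δ sin h₀ = 1.7397×-0.46175×-0.30736 + 0.88701×0.95159×0.98576 = 0.246904 + 0.832050 = 1.078954.
Q̄ = (S_0/π) × [bracket] = (1361/π) × 1.078954 = 467.4 W/m².

Q̄ ≈ 467 W/m²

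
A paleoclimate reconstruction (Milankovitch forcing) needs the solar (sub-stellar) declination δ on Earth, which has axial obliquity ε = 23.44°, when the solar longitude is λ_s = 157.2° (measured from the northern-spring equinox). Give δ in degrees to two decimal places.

δ = +8.87°

sin δ = sin ε · sin λ_s = sin 23.44° × sin 157.2° = 0.154149.
δ = arcsin(0.154149) = +8.87°.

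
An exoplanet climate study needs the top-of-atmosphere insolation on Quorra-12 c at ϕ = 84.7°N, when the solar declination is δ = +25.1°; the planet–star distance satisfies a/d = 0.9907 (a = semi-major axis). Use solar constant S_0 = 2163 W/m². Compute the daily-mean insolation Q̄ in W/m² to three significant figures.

Q̄ ≈ 897 W/m²

cos h₀ = −tan(+84.7°) tan(+25.100°) = -5.0496 ≤ −1 ⇒ polar day, h₀ = π.
Bracket: h₀ sin ϕ sin δ + cos ϕ cos δ sin h₀ = 3.1416×0.99572×0.42420 + 0.09237×0.90557×0.00000 = 1.326963 + 0.000000 = 1.326963.
Inverse-square distance factor (a/d)² = 0.9907² = 0.981486.
Q̄ = (S_0/π) × 0.981486 × [bracket] = (2163/π) × 0.981486 × 1.326963 = 896.7 W/m².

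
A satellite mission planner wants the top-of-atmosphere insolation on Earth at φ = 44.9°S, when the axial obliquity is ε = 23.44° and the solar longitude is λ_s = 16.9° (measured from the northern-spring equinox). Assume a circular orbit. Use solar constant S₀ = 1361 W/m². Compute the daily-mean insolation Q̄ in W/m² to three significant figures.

Solar declination: sin δ = sin ε · sin λ_s = sin 23.44° × sin 16.9° = 0.11564, so δ = +6.640°.
cos H₀ = −tan(-44.9°) tan(+6.640°) = 0.1160, H₀ = 1.4545 rad.
Bracket: H₀ sin φ sin δ + cos φ cos δ sin H₀ = 1.4545×-0.70587×0.11564 + 0.70834×0.99329×0.99325 = -0.118726 + 0.698838 = 0.580112.
Q̄ = (S₀/π) × [bracket] = (1361/π) × 0.580112 = 251.3 W/m².

Q̄ ≈ 251 W/m²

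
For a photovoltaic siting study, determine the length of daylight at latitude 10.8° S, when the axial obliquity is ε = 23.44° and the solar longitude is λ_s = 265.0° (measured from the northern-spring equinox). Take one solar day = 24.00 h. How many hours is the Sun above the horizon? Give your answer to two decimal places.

12.63 h

Solar declination: sin δ = sin ε · sin λ_s = sin 23.44° × sin 265.0° = -0.39627, so δ = -23.346°.
cos H₀ = −tan φ · tan δ = −tan(-10.8°) × tan(-23.346°) = -0.0823, so H₀ = 1.6532 rad = 94.72°.
Daylight = 2H₀/(2π) × 24.00 h = (1.6532/π) × 24.00 = 12.63 h.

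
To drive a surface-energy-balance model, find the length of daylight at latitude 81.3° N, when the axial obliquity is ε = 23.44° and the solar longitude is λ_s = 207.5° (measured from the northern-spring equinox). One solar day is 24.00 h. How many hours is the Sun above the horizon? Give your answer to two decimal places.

Solar declination: sin δ = sin ε · sin λ_s = sin 23.44° × sin 207.5° = -0.18368, so δ = -10.584°.
cos H₀ = −tan φ · tan δ = 1.2211 ≥ 1, so the Sun never rises (polar night) and H₀ = 0.
Daylight = 2H₀/(2π) × 24.00 h = (0.0000/π) × 24.00 = 0.00 h.

0.00 h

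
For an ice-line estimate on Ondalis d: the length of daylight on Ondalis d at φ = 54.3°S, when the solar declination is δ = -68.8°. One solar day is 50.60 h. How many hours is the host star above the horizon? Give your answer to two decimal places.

Sunrise equation: cos H₀ = −tan φ · tan δ = -3.5879 ≤ −1, so the host star never sets (polar day) and H₀ = π.
Daylight = 2H₀/(2π) × 50.60 h = (3.1416/π) × 50.60 = 50.60 h.

50.60 h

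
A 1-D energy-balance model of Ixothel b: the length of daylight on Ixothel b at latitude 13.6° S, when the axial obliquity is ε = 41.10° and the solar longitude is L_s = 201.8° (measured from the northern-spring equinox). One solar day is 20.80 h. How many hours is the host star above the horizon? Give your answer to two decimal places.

10.80 h

Solar declination: sin δ = sin ε · sin L_s = sin 41.10° × sin 201.8° = -0.24413, so δ = -14.130°.
cos h₀ = −tan ϕ · tan δ = −tan(-13.6°) × tan(-14.130°) = -0.0609, so h₀ = 1.6317 rad = 93.49°.
Daylight = 2h₀/(2π) × 20.80 h = (1.6317/π) × 20.80 = 10.80 h.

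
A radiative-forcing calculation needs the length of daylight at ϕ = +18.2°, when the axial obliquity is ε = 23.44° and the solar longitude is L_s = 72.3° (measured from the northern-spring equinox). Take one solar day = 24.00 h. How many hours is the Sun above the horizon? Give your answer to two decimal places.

Solar declination: sin δ = sin ε · sin L_s = sin 23.44° × sin 72.3° = 0.37896, so δ = +22.269°.
cos h₀ = −tan ϕ · tan δ = −tan(+18.2°) × tan(+22.269°) = -0.1346, so h₀ = 1.7058 rad = 97.74°.
Daylight = 2h₀/(2π) × 24.00 h = (1.7058/π) × 24.00 = 13.03 h.

13.03 h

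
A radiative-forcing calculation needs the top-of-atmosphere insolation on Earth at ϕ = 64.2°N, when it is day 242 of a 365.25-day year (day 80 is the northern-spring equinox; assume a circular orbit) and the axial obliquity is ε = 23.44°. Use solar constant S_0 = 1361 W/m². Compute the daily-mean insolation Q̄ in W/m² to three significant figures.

Q̄ ≈ 279 W/m²

Solar longitude: L_s = 360° × (242 − 80)/365.25 = 159.671°.
sin δ = sin 23.44° × sin 159.671° = 0.13819, so δ = +7.943°.
cos h₀ = −tan(+64.2°) tan(+7.943°) = -0.2886, h₀ = 1.8636 rad.
Bracket: h₀ sin ϕ sin δ + cos ϕ cos δ sin h₀ = 1.8636×0.90032×0.13819 + 0.43523×0.99041×0.95744 = 0.231860 + 0.412710 = 0.644570.
Q̄ = (S_0/π) × [bracket] = (1361/π) × 0.644570 = 279.2 W/m².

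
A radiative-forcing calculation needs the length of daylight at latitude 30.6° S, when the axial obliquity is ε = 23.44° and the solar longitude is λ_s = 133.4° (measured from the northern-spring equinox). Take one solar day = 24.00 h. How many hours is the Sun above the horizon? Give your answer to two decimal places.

10.63 h

Solar declination: sin δ = sin ε · sin λ_s = sin 23.44° × sin 133.4° = 0.28902, so δ = +16.799°.
cos H₀ = −tan φ · tan δ = −tan(-30.6°) × tan(+16.799°) = 0.1785, so H₀ = 1.3913 rad = 79.71°.
Daylight = 2H₀/(2π) × 24.00 h = (1.3913/π) × 24.00 = 10.63 h.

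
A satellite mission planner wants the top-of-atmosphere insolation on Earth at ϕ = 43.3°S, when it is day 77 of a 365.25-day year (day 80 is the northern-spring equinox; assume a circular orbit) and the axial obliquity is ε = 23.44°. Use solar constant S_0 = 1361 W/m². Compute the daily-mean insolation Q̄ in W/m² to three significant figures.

Q̄ ≈ 325 W/m²

Solar longitude: L_s = 360° × (77 − 80)/365.25 = -2.957°, i.e. -2.957° + 360° = 357.043°.
sin δ = sin 23.44° × sin 357.043° = -0.02052, so δ = -1.176°.
cos h₀ = −tan(-43.3°) tan(-1.176°) = -0.0193, h₀ = 1.5901 rad.
Bracket: h₀ sin ϕ sin δ + cos ϕ cos δ sin h₀ = 1.5901×-0.68582×-0.02052 + 0.72777×0.99979×0.99981 = 0.022378 + 0.727479 = 0.749857.
Q̄ = (S_0/π) × [bracket] = (1361/π) × 0.749857 = 324.9 W/m².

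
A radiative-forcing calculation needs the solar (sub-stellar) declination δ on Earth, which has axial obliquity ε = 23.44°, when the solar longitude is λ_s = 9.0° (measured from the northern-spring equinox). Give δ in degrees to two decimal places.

sin δ = sin ε · sin λ_s = sin 23.44° × sin 9.0° = 0.062228.
δ = arcsin(0.062228) = +3.57°.

δ = +3.57°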